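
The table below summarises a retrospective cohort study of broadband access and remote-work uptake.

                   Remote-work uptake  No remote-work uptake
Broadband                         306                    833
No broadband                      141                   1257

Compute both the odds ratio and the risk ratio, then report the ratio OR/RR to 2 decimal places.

Cells: a = 306, b = 833, c = 141, d = 1257.
OR = (306·1257)/(833·141) = 384642/117453 = 3.27486
Risk in exposed = 306/1139 = 0.26866; risk in unexposed = 141/1398 = 0.10086; RR = 2.66370
OR/RR = 3.27486 / 2.66370 = 1.22944
The outcome is not rare, so the OR lies further from 1 than the RR.

1.23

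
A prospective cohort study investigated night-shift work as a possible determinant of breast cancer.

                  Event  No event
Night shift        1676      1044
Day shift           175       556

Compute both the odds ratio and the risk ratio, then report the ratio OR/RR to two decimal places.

1.98

Cells: a = 1676, b = 1044, c = 175, d = 556.
OR = (1676·556)/(1044·175) = 931856/182700 = 5.10047
Risk in exposed = 1676/2720 = 0.61618; risk in unexposed = 175/731 = 0.23940; RR = 2.57386
OR/RR = 5.10047 / 2.57386 = 1.98164
The outcome is not rare, so the OR lies further from 1 than the RR.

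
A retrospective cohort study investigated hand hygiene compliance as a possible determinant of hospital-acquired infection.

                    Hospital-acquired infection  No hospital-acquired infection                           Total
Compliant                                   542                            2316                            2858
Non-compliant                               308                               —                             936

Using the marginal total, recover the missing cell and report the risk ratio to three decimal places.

The missing cell is in the unexposed row: 936 − 308 = 628.
So a = 542, b = 2316, c = 308, d = 628.
RR = [a/(a+b)] / [c/(c+d)] = (542/2858) / (308/936) = 0.18964/0.32906 = 0.57632

0.576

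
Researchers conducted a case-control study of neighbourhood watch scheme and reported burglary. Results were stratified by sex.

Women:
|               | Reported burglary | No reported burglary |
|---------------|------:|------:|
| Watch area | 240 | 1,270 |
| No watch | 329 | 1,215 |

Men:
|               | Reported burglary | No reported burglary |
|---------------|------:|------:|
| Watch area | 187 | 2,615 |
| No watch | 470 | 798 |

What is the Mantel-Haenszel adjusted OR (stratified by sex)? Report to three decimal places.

OR_MH = Σ(aᵢdᵢ/nᵢ) / Σ(bᵢcᵢ/nᵢ), where nᵢ is the stratum total.
Stratum 1 (Women): n = 3054; a·d/n = 240·1215/3054 = 95.4813; b·c/n = 1270·329/3054 = 136.8140
Stratum 2 (Men): n = 4070; a·d/n = 187·798/4070 = 36.6649; b·c/n = 2615·470/4070 = 301.9779
OR_MH = (95.4813 + 36.6649) / (136.8140 + 301.9779) = 132.1462 / 438.7919 = 0.30116

0.301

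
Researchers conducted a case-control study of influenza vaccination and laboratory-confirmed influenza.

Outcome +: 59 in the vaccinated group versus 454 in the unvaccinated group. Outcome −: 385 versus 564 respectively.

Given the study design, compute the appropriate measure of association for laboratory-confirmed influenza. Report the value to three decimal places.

0.190

From the description: a = 59, b = 385, c = 454, d = 564.
This is a case-control study: participants were sampled on outcome status, so risks in the source population cannot be estimated directly — relative risk is not valid here. The odds ratio is the appropriate measure.
OR = (a·d)/(b·c) = (59 × 564) / (385 × 454) = 33276 / 174790 = 0.19038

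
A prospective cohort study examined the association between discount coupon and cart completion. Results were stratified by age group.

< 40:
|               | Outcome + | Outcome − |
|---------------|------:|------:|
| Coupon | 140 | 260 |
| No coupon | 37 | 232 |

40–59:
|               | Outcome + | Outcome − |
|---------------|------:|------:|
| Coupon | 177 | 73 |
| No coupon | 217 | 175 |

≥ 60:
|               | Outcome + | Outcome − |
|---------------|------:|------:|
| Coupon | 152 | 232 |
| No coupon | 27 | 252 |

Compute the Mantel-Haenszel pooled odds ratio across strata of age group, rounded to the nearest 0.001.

3.187

OR_MH = Σ(aᵢdᵢ/nᵢ) / Σ(bᵢcᵢ/nᵢ), where nᵢ is the stratum total.
Stratum 1 (< 40): n = 669; a·d/n = 140·232/669 = 48.5501; b·c/n = 260·37/669 = 14.3797
Stratum 2 (40–59): n = 642; a·d/n = 177·175/642 = 48.2477; b·c/n = 73·217/642 = 24.6745
Stratum 3 (≥ 60): n = 663; a·d/n = 152·252/663 = 57.7738; b·c/n = 232·27/663 = 9.4480
OR_MH = (48.5501 + 48.2477 + 57.7738) / (14.3797 + 24.6745 + 9.4480) = 154.5715 / 48.5021 = 3.18690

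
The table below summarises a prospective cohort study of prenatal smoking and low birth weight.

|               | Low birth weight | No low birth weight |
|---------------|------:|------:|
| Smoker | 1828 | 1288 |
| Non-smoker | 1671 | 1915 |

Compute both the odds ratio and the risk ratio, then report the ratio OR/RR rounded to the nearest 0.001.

Cells: a = 1828, b = 1288, c = 1671, d = 1915.
OR = (1828·1915)/(1288·1671) = 3500620/2152248 = 1.62649
Risk in exposed = 1828/3116 = 0.58665; risk in unexposed = 1671/3586 = 0.46598; RR = 1.25896
OR/RR = 1.62649 / 1.25896 = 1.29193
The outcome is not rare, so the OR lies further from 1 than the RR.

1.292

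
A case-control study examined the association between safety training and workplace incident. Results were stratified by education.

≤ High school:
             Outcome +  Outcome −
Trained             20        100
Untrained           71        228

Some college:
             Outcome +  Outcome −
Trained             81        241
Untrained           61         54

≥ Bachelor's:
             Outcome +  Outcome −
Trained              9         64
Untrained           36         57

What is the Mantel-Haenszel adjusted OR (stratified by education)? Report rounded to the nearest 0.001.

0.372

OR_MH = Σ(aᵢdᵢ/nᵢ) / Σ(bᵢcᵢ/nᵢ), where nᵢ is the stratum total.
Stratum 1 (≤ High school): n = 419; a·d/n = 20·228/419 = 10.8831; b·c/n = 100·71/419 = 16.9451
Stratum 2 (Some college): n = 437; a·d/n = 81·54/437 = 10.0092; b·c/n = 241·61/437 = 33.6407
Stratum 3 (≥ Bachelor's): n = 166; a·d/n = 9·57/166 = 3.0904; b·c/n = 64·36/166 = 13.8795
OR_MH = (10.8831 + 10.0092 + 3.0904) / (16.9451 + 33.6407 + 13.8795) = 23.9826 / 64.4654 = 0.37202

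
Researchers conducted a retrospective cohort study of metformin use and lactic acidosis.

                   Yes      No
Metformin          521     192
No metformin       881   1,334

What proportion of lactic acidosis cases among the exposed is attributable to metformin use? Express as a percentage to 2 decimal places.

Cells: a = 521, b = 192, c = 881, d = 1334.
Risk in exposed = 521/713 = 0.73072; risk in unexposed = 881/2215 = 0.39774.
RR = 0.73072/0.39774 = 1.83716
AR% = (RR − 1)/RR × 100 = (1.83716 − 1)/1.83716 × 100 = 45.5680%

45.57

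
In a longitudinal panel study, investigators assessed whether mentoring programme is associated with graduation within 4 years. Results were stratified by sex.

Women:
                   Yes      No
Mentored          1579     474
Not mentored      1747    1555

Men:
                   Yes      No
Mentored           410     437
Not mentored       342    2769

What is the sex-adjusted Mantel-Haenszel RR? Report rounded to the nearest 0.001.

1.744

RR_MH = Σ(aᵢ·n₀ᵢ/nᵢ) / Σ(cᵢ·n₁ᵢ/nᵢ), with n₁ᵢ = aᵢ+bᵢ (exposed), n₀ᵢ = cᵢ+dᵢ (unexposed), nᵢ = n₁ᵢ+n₀ᵢ.
Stratum 1 (Women): n₁ = 2053, n₀ = 3302, n = 5355; a·n₀/n = 1579·3302/5355 = 973.6430; c·n₁/n = 1747·2053/5355 = 669.7649
Stratum 2 (Men): n₁ = 847, n₀ = 3111, n = 3958; a·n₀/n = 410·3111/3958 = 322.2612; c·n₁/n = 342·847/3958 = 73.1870
RR_MH = (973.6430 + 322.2612) / (669.7649 + 73.1870) = 1295.9042 / 742.9519 = 1.74426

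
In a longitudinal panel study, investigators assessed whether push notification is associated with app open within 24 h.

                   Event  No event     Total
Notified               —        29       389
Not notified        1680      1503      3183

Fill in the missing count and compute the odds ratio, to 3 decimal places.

11.106

The missing cell is in the exposed row: 389 − 29 = 360.
So a = 360, b = 29, c = 1680, d = 1503.
OR = (a·d)/(b·c) = (360 × 1503) / (29 × 1680) = 541080 / 48720 = 11.10591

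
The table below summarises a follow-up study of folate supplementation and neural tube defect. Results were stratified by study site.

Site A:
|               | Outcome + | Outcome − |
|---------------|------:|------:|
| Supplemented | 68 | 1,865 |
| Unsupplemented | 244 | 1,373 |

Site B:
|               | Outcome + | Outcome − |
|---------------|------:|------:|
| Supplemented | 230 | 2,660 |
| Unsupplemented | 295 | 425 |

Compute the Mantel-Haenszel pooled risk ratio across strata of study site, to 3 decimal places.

RR_MH = Σ(aᵢ·n₀ᵢ/nᵢ) / Σ(cᵢ·n₁ᵢ/nᵢ), with n₁ᵢ = aᵢ+bᵢ (exposed), n₀ᵢ = cᵢ+dᵢ (unexposed), nᵢ = n₁ᵢ+n₀ᵢ.
Stratum 1 (Site A): n₁ = 1933, n₀ = 1617, n = 3550; a·n₀/n = 68·1617/3550 = 30.9735; c·n₁/n = 244·1933/3550 = 132.8597
Stratum 2 (Site B): n₁ = 2890, n₀ = 720, n = 3610; a·n₀/n = 230·720/3610 = 45.8726; c·n₁/n = 295·2890/3610 = 236.1634
RR_MH = (30.9735 + 45.8726) / (132.8597 + 236.1634) = 76.8461 / 369.0232 = 0.20824

0.208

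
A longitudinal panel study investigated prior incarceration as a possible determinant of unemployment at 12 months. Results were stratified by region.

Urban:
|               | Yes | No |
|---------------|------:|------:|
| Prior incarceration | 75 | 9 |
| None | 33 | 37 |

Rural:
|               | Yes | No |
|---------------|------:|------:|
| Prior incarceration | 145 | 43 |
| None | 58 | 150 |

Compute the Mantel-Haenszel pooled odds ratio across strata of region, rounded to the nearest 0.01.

OR_MH = Σ(aᵢdᵢ/nᵢ) / Σ(bᵢcᵢ/nᵢ), where nᵢ is the stratum total.
Stratum 1 (Urban): n = 154; a·d/n = 75·37/154 = 18.0195; b·c/n = 9·33/154 = 1.9286
Stratum 2 (Rural): n = 396; a·d/n = 145·150/396 = 54.9242; b·c/n = 43·58/396 = 6.2980
OR_MH = (18.0195 + 54.9242) / (1.9286 + 6.2980) = 72.9437 / 8.2266 = 8.86687

8.87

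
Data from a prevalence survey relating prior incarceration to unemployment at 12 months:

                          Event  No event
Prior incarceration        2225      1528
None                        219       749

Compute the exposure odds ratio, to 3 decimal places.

Cells: a = 2225, b = 1528, c = 219, d = 749.
OR = (a·d)/(b·c) = (2225 × 749) / (1528 × 219) = 1666525 / 334632 = 4.98017
The odds of unemployment at 12 months are about 4.98 times as high in the prior incarceration group.

4.980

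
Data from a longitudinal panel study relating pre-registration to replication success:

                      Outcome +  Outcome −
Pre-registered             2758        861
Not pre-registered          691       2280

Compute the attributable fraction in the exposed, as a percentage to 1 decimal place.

69.5

Cells: a = 2758, b = 861, c = 691, d = 2280.
Risk in exposed = 2758/3619 = 0.76209; risk in unexposed = 691/2971 = 0.23258.
RR = 0.76209/0.23258 = 3.27665
AR% = (RR − 1)/RR × 100 = (3.27665 − 1)/3.27665 × 100 = 69.4810%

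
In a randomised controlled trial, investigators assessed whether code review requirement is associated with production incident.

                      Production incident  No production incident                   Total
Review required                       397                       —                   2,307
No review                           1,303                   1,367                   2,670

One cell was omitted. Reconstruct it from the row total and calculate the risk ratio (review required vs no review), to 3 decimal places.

0.353

The missing cell is in the exposed row: 2307 − 397 = 1910.
So a = 397, b = 1910, c = 1303, d = 1367.
RR = [a/(a+b)] / [c/(c+d)] = (397/2307) / (1303/2670) = 0.17208/0.48801 = 0.35262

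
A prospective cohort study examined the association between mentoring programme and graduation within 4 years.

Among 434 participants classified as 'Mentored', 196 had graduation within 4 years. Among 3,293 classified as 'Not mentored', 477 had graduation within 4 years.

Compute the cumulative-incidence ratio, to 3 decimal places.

3.118

From the description: a = 196, b = 238, c = 477, d = 2816.
Risk in exposed = 196/434 = 0.45161; risk in unexposed = 477/3293 = 0.14485.
RR = 0.45161 / 0.14485 = 3.11774
The risk among the exposed is 3.12 times that among the unexposed.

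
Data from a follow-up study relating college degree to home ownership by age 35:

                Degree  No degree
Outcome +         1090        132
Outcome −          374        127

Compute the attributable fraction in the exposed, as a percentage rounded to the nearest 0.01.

Reading the table with exposure as columns: a = 1090 (Degree, case), b = 374 (Degree, non-case), c = 132 (No degree, case), d = 127.
Risk in exposed = 1090/1464 = 0.74454; risk in unexposed = 132/259 = 0.50965.
RR = 0.74454/0.50965 = 1.46087
AR% = (RR − 1)/RR × 100 = (1.46087 − 1)/1.46087 × 100 = 31.5476%

31.55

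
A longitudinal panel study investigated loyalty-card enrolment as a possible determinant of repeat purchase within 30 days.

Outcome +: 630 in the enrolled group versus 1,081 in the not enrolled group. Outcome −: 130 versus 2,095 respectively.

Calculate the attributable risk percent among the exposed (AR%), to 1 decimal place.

From the description: a = 630, b = 130, c = 1081, d = 2095.
Risk in exposed = 630/760 = 0.82895; risk in unexposed = 1081/3176 = 0.34037.
RR = 0.82895/0.34037 = 2.43546
AR% = (RR − 1)/RR × 100 = (2.43546 − 1)/2.43546 × 100 = 58.9401%

58.9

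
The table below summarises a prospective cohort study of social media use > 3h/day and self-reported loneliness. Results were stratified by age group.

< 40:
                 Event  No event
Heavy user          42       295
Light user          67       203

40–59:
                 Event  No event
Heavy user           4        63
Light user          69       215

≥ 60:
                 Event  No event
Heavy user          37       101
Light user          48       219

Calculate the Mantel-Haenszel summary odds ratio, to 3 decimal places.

OR_MH = Σ(aᵢdᵢ/nᵢ) / Σ(bᵢcᵢ/nᵢ), where nᵢ is the stratum total.
Stratum 1 (< 40): n = 607; a·d/n = 42·203/607 = 14.0461; b·c/n = 295·67/607 = 32.5618
Stratum 2 (40–59): n = 351; a·d/n = 4·215/351 = 2.4501; b·c/n = 63·69/351 = 12.3846
Stratum 3 (≥ 60): n = 405; a·d/n = 37·219/405 = 20.0074; b·c/n = 101·48/405 = 11.9704
OR_MH = (14.0461 + 2.4501 + 20.0074) / (32.5618 + 12.3846 + 11.9704) = 36.5037 / 56.9168 = 0.64135

0.641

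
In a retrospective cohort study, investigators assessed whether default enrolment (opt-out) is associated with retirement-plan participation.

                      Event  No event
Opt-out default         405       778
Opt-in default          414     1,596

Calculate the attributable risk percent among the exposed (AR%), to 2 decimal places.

Cells: a = 405, b = 778, c = 414, d = 1596.
Risk in exposed = 405/1183 = 0.34235; risk in unexposed = 414/2010 = 0.20597.
RR = 0.34235/0.20597 = 1.66213
AR% = (RR − 1)/RR × 100 = (1.66213 − 1)/1.66213 × 100 = 39.8364%

39.84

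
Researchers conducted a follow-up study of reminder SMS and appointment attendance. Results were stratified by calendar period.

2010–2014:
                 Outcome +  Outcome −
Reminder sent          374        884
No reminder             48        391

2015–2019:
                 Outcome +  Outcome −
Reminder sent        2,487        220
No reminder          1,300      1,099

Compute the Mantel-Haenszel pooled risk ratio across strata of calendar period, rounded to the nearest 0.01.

RR_MH = Σ(aᵢ·n₀ᵢ/nᵢ) / Σ(cᵢ·n₁ᵢ/nᵢ), with n₁ᵢ = aᵢ+bᵢ (exposed), n₀ᵢ = cᵢ+dᵢ (unexposed), nᵢ = n₁ᵢ+n₀ᵢ.
Stratum 1 (2010–2014): n₁ = 1258, n₀ = 439, n = 1697; a·n₀/n = 374·439/1697 = 96.7507; c·n₁/n = 48·1258/1697 = 35.5828
Stratum 2 (2015–2019): n₁ = 2707, n₀ = 2399, n = 5106; a·n₀/n = 2487·2399/5106 = 1168.4906; c·n₁/n = 1300·2707/5106 = 689.2088
RR_MH = (96.7507 + 1168.4906) / (35.5828 + 689.2088) = 1265.2413 / 724.7916 = 1.74566

1.75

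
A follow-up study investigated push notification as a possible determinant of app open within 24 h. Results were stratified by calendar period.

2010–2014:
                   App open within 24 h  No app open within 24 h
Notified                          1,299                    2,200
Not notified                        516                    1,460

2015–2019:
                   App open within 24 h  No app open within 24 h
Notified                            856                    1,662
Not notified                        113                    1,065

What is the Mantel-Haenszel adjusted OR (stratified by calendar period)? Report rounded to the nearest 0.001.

2.297

OR_MH = Σ(aᵢdᵢ/nᵢ) / Σ(bᵢcᵢ/nᵢ), where nᵢ is the stratum total.
Stratum 1 (2010–2014): n = 5475; a·d/n = 1299·1460/5475 = 346.4000; b·c/n = 2200·516/5475 = 207.3425
Stratum 2 (2015–2019): n = 3696; a·d/n = 856·1065/3696 = 246.6558; b·c/n = 1662·113/3696 = 50.8133
OR_MH = (346.4000 + 246.6558) / (207.3425 + 50.8133) = 593.0558 / 258.1558 = 2.29728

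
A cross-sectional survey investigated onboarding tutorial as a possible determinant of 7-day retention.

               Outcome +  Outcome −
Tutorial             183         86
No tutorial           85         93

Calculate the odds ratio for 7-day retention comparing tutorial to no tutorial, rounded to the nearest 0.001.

2.328

Cells: a = 183, b = 86, c = 85, d = 93.
OR = (a·d)/(b·c) = (183 × 93) / (86 × 85) = 17019 / 7310 = 2.32818
The odds of 7-day retention are about 2.33 times as high in the tutorial group.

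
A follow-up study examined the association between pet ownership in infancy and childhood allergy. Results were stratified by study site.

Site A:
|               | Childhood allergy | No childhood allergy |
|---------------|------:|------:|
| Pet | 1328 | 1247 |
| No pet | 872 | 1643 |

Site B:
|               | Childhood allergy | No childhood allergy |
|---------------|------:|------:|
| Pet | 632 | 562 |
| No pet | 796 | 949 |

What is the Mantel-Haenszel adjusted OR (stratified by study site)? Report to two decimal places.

1.73

OR_MH = Σ(aᵢdᵢ/nᵢ) / Σ(bᵢcᵢ/nᵢ), where nᵢ is the stratum total.
Stratum 1 (Site A): n = 5090; a·d/n = 1328·1643/5090 = 428.6648; b·c/n = 1247·872/5090 = 213.6314
Stratum 2 (Site B): n = 2939; a·d/n = 632·949/2939 = 204.0721; b·c/n = 562·796/2939 = 152.2123
OR_MH = (428.6648 + 204.0721) / (213.6314 + 152.2123) = 632.7370 / 365.8438 = 1.72953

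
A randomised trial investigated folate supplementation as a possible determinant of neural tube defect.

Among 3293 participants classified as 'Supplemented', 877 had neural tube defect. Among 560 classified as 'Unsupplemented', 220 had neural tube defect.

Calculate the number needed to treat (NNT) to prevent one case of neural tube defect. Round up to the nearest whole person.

Risk in treated group = 877/3293 = 0.26632; risk in control = 220/560 = 0.39286.
Absolute risk reduction = 0.39286 − 0.26632 = 0.12653
NNT = 1 / ARR = 1 / 0.12653 = 7.903 → round up → 8

8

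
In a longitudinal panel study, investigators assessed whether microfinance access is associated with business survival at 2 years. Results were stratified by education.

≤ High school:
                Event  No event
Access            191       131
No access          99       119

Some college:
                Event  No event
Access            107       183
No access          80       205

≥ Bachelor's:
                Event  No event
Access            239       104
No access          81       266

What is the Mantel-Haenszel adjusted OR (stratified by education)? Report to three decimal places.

2.794

OR_MH = Σ(aᵢdᵢ/nᵢ) / Σ(bᵢcᵢ/nᵢ), where nᵢ is the stratum total.
Stratum 1 (≤ High school): n = 540; a·d/n = 191·119/540 = 42.0907; b·c/n = 131·99/540 = 24.0167
Stratum 2 (Some college): n = 575; a·d/n = 107·205/575 = 38.1478; b·c/n = 183·80/575 = 25.4609
Stratum 3 (≥ Bachelor's): n = 690; a·d/n = 239·266/690 = 92.1362; b·c/n = 104·81/690 = 12.2087
OR_MH = (42.0907 + 38.1478 + 92.1362) / (24.0167 + 25.4609 + 12.2087) = 172.3748 / 61.6862 = 2.79438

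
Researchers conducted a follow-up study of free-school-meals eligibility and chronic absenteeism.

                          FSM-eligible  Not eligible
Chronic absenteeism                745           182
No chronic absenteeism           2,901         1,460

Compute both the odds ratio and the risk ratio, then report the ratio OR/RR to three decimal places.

1.118

Reading the table with exposure as columns: a = 745 (FSM-eligible, case), b = 2901 (FSM-eligible, non-case), c = 182 (Not eligible, case), d = 1460.
OR = (745·1460)/(2901·182) = 1087700/527982 = 2.06011
Risk in exposed = 745/3646 = 0.20433; risk in unexposed = 182/1642 = 0.11084; RR = 1.84349
OR/RR = 2.06011 / 1.84349 = 1.11750
The outcome is not rare, so the OR lies further from 1 than the RR.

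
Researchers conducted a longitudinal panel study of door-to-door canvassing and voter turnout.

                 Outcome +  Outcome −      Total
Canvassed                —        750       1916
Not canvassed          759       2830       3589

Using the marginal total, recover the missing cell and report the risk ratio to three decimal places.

The missing cell is in the exposed row: 1916 − 750 = 1166.
So a = 1166, b = 750, c = 759, d = 2830.
RR = [a/(a+b)] / [c/(c+d)] = (1166/1916) / (759/3589) = 0.60856/0.21148 = 2.87763

2.878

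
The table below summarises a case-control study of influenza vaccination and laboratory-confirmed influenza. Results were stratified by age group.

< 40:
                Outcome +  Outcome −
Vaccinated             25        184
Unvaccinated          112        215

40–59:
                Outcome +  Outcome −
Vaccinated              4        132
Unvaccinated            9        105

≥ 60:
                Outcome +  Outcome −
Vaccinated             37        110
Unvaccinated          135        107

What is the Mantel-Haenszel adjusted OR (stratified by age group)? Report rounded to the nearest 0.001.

0.269

OR_MH = Σ(aᵢdᵢ/nᵢ) / Σ(bᵢcᵢ/nᵢ), where nᵢ is the stratum total.
Stratum 1 (< 40): n = 536; a·d/n = 25·215/536 = 10.0280; b·c/n = 184·112/536 = 38.4478
Stratum 2 (40–59): n = 250; a·d/n = 4·105/250 = 1.6800; b·c/n = 132·9/250 = 4.7520
Stratum 3 (≥ 60): n = 389; a·d/n = 37·107/389 = 10.1774; b·c/n = 110·135/389 = 38.1748
OR_MH = (10.0280 + 1.6800 + 10.1774) / (38.4478 + 4.7520 + 38.1748) = 21.8854 / 81.3746 = 0.26895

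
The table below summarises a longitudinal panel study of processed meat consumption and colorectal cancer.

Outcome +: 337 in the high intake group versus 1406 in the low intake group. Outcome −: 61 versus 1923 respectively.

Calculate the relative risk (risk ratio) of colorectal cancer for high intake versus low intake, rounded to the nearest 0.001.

From the description: a = 337, b = 61, c = 1406, d = 1923.
Risk in exposed = 337/398 = 0.84673; risk in unexposed = 1406/3329 = 0.42235.
RR = 0.84673 / 0.42235 = 2.00482
The risk among the exposed is 2.00 times that among the unexposed.

2.005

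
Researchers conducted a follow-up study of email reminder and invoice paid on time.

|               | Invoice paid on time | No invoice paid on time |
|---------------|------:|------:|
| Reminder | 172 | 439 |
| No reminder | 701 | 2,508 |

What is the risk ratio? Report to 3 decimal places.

1.289

Cells: a = 172, b = 439, c = 701, d = 2508.
Risk in exposed = 172/611 = 0.28151; risk in unexposed = 701/3209 = 0.21845.
RR = 0.28151 / 0.21845 = 1.28866
The risk among the exposed is 1.29 times that among the unexposed.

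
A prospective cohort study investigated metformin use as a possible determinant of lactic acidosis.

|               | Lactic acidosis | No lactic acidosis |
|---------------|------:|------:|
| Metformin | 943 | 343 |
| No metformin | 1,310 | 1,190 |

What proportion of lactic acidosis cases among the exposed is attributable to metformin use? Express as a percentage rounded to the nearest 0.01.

28.54

Cells: a = 943, b = 343, c = 1310, d = 1190.
Risk in exposed = 943/1286 = 0.73328; risk in unexposed = 1310/2500 = 0.52400.
RR = 0.73328/0.52400 = 1.39939
AR% = (RR − 1)/RR × 100 = (1.39939 − 1)/1.39939 × 100 = 28.5404%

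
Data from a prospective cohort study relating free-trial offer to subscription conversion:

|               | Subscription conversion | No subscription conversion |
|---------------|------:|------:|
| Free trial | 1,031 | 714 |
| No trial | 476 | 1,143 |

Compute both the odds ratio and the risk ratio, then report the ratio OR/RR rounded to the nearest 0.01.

1.73

Cells: a = 1031, b = 714, c = 476, d = 1143.
OR = (1031·1143)/(714·476) = 1178433/339864 = 3.46737
Risk in exposed = 1031/1745 = 0.59083; risk in unexposed = 476/1619 = 0.29401; RR = 2.00957
OR/RR = 3.46737 / 2.00957 = 1.72543
The outcome is not rare, so the OR lies further from 1 than the RR.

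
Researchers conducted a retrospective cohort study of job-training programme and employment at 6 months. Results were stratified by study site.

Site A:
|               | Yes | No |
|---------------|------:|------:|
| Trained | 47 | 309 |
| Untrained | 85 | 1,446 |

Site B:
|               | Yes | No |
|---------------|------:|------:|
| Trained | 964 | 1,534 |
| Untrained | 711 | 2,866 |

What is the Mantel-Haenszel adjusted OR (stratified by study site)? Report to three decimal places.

2.537

OR_MH = Σ(aᵢdᵢ/nᵢ) / Σ(bᵢcᵢ/nᵢ), where nᵢ is the stratum total.
Stratum 1 (Site A): n = 1887; a·d/n = 47·1446/1887 = 36.0159; b·c/n = 309·85/1887 = 13.9189
Stratum 2 (Site B): n = 6075; a·d/n = 964·2866/6075 = 454.7858; b·c/n = 1534·711/6075 = 179.5348
OR_MH = (36.0159 + 454.7858) / (13.9189 + 179.5348) = 490.8017 / 193.4537 = 2.53705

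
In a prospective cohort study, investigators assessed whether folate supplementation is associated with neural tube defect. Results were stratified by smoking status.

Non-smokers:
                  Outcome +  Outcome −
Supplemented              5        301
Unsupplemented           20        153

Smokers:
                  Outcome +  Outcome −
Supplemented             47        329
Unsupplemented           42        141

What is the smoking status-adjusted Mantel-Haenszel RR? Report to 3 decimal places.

RR_MH = Σ(aᵢ·n₀ᵢ/nᵢ) / Σ(cᵢ·n₁ᵢ/nᵢ), with n₁ᵢ = aᵢ+bᵢ (exposed), n₀ᵢ = cᵢ+dᵢ (unexposed), nᵢ = n₁ᵢ+n₀ᵢ.
Stratum 1 (Non-smokers): n₁ = 306, n₀ = 173, n = 479; a·n₀/n = 5·173/479 = 1.8058; c·n₁/n = 20·306/479 = 12.7766
Stratum 2 (Smokers): n₁ = 376, n₀ = 183, n = 559; a·n₀/n = 47·183/559 = 15.3864; c·n₁/n = 42·376/559 = 28.2504
RR_MH = (1.8058 + 15.3864) / (12.7766 + 28.2504) = 17.1922 / 41.0271 = 0.41905

0.419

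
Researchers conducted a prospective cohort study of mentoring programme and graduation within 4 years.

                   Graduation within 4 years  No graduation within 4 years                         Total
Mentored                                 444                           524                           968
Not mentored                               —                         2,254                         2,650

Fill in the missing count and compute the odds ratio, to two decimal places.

4.82

The missing cell is in the unexposed row: 2650 − 2254 = 396.
So a = 444, b = 524, c = 396, d = 2254.
OR = (a·d)/(b·c) = (444 × 2254) / (524 × 396) = 1000776 / 207504 = 4.82292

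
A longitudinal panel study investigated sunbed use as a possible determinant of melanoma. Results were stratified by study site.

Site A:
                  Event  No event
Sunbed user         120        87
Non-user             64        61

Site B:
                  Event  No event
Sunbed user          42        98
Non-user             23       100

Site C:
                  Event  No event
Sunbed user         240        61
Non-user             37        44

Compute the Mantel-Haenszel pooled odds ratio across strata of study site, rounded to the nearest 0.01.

2.10

OR_MH = Σ(aᵢdᵢ/nᵢ) / Σ(bᵢcᵢ/nᵢ), where nᵢ is the stratum total.
Stratum 1 (Site A): n = 332; a·d/n = 120·61/332 = 22.0482; b·c/n = 87·64/332 = 16.7711
Stratum 2 (Site B): n = 263; a·d/n = 42·100/263 = 15.9696; b·c/n = 98·23/263 = 8.5703
Stratum 3 (Site C): n = 382; a·d/n = 240·44/382 = 27.6440; b·c/n = 61·37/382 = 5.9084
OR_MH = (22.0482 + 15.9696 + 27.6440) / (16.7711 + 8.5703 + 5.9084) = 65.6618 / 31.2498 = 2.10119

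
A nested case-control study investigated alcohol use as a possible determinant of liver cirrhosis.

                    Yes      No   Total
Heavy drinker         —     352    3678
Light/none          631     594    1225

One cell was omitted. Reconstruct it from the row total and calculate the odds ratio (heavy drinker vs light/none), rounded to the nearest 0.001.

8.895

The missing cell is in the exposed row: 3678 − 352 = 3326.
So a = 3326, b = 352, c = 631, d = 594.
OR = (a·d)/(b·c) = (3326 × 594) / (352 × 631) = 1975644 / 222112 = 8.89481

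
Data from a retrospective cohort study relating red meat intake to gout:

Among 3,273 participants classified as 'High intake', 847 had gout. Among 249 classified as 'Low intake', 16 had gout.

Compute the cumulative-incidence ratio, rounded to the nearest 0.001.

4.027

From the description: a = 847, b = 2426, c = 16, d = 233.
Risk in exposed = 847/3273 = 0.25878; risk in unexposed = 16/249 = 0.06426.
RR = 0.25878 / 0.06426 = 4.02733
The risk among the exposed is 4.03 times that among the unexposed.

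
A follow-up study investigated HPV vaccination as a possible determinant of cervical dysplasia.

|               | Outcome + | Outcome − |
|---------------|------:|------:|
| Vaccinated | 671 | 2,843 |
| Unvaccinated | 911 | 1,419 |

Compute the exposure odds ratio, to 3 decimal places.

Cells: a = 671, b = 2843, c = 911, d = 1419.
OR = (a·d)/(b·c) = (671 × 1419) / (2843 × 911) = 952149 / 2589973 = 0.36763
Exposure is associated with lower odds of cervical dysplasia (OR = 0.37 < 1).

0.368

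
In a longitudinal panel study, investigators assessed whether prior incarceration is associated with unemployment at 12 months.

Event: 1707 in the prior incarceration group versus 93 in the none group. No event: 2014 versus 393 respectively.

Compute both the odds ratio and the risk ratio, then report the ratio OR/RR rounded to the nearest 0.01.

1.49

From the description: a = 1707, b = 2014, c = 93, d = 393.
OR = (1707·393)/(2014·93) = 670851/187302 = 3.58165
Risk in exposed = 1707/3721 = 0.45875; risk in unexposed = 93/486 = 0.19136; RR = 2.39733
OR/RR = 3.58165 / 2.39733 = 1.49402
The outcome is not rare, so the OR lies further from 1 than the RR.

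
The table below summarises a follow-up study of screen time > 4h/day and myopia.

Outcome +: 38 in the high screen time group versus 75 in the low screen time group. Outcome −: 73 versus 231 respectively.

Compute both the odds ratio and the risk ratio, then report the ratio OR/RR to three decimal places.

1.148

From the description: a = 38, b = 73, c = 75, d = 231.
OR = (38·231)/(73·75) = 8778/5475 = 1.60329
Risk in exposed = 38/111 = 0.34234; risk in unexposed = 75/306 = 0.24510; RR = 1.39676
OR/RR = 1.60329 / 1.39676 = 1.14786
The outcome is not rare, so the OR lies further from 1 than the RR.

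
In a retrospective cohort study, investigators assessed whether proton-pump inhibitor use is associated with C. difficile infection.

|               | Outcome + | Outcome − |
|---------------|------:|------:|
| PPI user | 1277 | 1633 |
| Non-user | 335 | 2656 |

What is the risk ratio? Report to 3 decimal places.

3.918

Cells: a = 1277, b = 1633, c = 335, d = 2656.
Risk in exposed = 1277/2910 = 0.43883; risk in unexposed = 335/2991 = 0.11200.
RR = 0.43883 / 0.11200 = 3.91805
The risk among the exposed is 3.92 times that among the unexposed.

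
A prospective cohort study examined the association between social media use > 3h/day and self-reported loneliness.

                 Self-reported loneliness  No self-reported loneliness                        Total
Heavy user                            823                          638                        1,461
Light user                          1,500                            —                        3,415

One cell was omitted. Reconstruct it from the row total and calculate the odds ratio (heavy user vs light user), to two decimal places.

The missing cell is in the unexposed row: 3415 − 1500 = 1915.
So a = 823, b = 638, c = 1500, d = 1915.
OR = (a·d)/(b·c) = (823 × 1915) / (638 × 1500) = 1576045 / 957000 = 1.64686

1.65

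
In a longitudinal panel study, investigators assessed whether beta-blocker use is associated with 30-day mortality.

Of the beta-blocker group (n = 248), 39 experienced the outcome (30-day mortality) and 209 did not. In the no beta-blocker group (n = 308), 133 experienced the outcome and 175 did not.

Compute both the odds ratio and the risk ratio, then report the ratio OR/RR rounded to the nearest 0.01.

0.67

From the description: a = 39, b = 209, c = 133, d = 175.
OR = (39·175)/(209·133) = 6825/27797 = 0.24553
Risk in exposed = 39/248 = 0.15726; risk in unexposed = 133/308 = 0.43182; RR = 0.36418
OR/RR = 0.24553 / 0.36418 = 0.67421
The outcome is not rare, so the OR lies further from 1 than the RR.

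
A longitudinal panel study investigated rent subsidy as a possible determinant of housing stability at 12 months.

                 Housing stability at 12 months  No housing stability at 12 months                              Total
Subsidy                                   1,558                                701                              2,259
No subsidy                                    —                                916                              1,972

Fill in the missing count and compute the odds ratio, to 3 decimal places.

1.928

The missing cell is in the unexposed row: 1972 − 916 = 1056.
So a = 1558, b = 701, c = 1056, d = 916.
OR = (a·d)/(b·c) = (1558 × 916) / (701 × 1056) = 1427128 / 740256 = 1.92788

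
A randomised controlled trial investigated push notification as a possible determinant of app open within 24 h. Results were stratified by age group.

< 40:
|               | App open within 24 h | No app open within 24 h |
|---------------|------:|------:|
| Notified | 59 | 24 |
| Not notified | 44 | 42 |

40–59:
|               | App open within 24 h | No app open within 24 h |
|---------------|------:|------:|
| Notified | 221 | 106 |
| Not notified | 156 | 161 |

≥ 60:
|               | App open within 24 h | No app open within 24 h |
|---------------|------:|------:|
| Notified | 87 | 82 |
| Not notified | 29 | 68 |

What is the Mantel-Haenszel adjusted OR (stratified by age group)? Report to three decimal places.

2.255

OR_MH = Σ(aᵢdᵢ/nᵢ) / Σ(bᵢcᵢ/nᵢ), where nᵢ is the stratum total.
Stratum 1 (< 40): n = 169; a·d/n = 59·42/169 = 14.6627; b·c/n = 24·44/169 = 6.2485
Stratum 2 (40–59): n = 644; a·d/n = 221·161/644 = 55.2500; b·c/n = 106·156/644 = 25.6770
Stratum 3 (≥ 60): n = 266; a·d/n = 87·68/266 = 22.2406; b·c/n = 82·29/266 = 8.9398
OR_MH = (14.6627 + 55.2500 + 22.2406) / (6.2485 + 25.6770 + 8.9398) = 92.1533 / 40.8654 = 2.25505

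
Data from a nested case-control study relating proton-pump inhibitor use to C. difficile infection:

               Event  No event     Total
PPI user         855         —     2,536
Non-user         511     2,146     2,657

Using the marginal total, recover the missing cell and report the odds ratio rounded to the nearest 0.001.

2.136

The missing cell is in the exposed row: 2536 − 855 = 1681.
So a = 855, b = 1681, c = 511, d = 2146.
OR = (a·d)/(b·c) = (855 × 2146) / (1681 × 511) = 1834830 / 858991 = 2.13603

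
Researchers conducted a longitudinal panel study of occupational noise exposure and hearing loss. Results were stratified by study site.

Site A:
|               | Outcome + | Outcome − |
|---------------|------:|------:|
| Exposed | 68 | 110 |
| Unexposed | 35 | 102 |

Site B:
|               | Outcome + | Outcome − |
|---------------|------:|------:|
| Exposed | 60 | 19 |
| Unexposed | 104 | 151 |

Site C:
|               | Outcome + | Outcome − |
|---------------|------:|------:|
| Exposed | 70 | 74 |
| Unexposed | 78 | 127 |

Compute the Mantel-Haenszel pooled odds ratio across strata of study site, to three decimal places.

2.152

OR_MH = Σ(aᵢdᵢ/nᵢ) / Σ(bᵢcᵢ/nᵢ), where nᵢ is the stratum total.
Stratum 1 (Site A): n = 315; a·d/n = 68·102/315 = 22.0190; b·c/n = 110·35/315 = 12.2222
Stratum 2 (Site B): n = 334; a·d/n = 60·151/334 = 27.1257; b·c/n = 19·104/334 = 5.9162
Stratum 3 (Site C): n = 349; a·d/n = 70·127/349 = 25.4728; b·c/n = 74·78/349 = 16.5387
OR_MH = (22.0190 + 27.1257 + 25.4728) / (12.2222 + 5.9162 + 16.5387) = 74.6176 / 34.6771 = 2.15178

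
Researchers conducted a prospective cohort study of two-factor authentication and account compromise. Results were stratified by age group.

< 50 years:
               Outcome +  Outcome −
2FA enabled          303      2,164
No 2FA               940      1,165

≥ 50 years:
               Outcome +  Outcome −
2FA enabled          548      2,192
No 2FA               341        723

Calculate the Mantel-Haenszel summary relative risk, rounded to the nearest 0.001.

0.389

RR_MH = Σ(aᵢ·n₀ᵢ/nᵢ) / Σ(cᵢ·n₁ᵢ/nᵢ), with n₁ᵢ = aᵢ+bᵢ (exposed), n₀ᵢ = cᵢ+dᵢ (unexposed), nᵢ = n₁ᵢ+n₀ᵢ.
Stratum 1 (< 50 years): n₁ = 2467, n₀ = 2105, n = 4572; a·n₀/n = 303·2105/4572 = 139.5046; c·n₁/n = 940·2467/4572 = 507.2135
Stratum 2 (≥ 50 years): n₁ = 2740, n₀ = 1064, n = 3804; a·n₀/n = 548·1064/3804 = 153.2787; c·n₁/n = 341·2740/3804 = 245.6204
RR_MH = (139.5046 + 153.2787) / (507.2135 + 245.6204) = 292.7832 / 752.8339 = 0.38891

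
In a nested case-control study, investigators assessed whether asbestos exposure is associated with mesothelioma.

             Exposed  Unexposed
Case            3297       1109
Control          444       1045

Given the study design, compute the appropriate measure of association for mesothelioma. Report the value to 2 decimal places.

7.00

Reading the table with exposure as columns: a = 3297 (Exposed, case), b = 444 (Exposed, non-case), c = 1109 (Unexposed, case), d = 1045.
This is a nested case-control study: participants were sampled on outcome status, so risks in the source population cannot be estimated directly — relative risk is not valid here. The odds ratio is the appropriate measure.
OR = (a·d)/(b·c) = (3297 × 1045) / (444 × 1109) = 3445365 / 492396 = 6.99714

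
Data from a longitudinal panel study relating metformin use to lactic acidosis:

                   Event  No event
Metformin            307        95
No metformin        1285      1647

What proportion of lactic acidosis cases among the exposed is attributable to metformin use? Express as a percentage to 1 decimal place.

Cells: a = 307, b = 95, c = 1285, d = 1647.
Risk in exposed = 307/402 = 0.76368; risk in unexposed = 1285/2932 = 0.43827.
RR = 0.76368/0.43827 = 1.74250
AR% = (RR − 1)/RR × 100 = (1.74250 − 1)/1.74250 × 100 = 42.6112%

42.6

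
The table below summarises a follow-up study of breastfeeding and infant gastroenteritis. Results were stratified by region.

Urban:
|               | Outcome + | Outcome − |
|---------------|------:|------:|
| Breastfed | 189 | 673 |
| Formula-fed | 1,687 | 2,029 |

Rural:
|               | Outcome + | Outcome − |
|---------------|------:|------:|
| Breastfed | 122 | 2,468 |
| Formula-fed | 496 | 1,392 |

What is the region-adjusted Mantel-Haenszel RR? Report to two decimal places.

0.34

RR_MH = Σ(aᵢ·n₀ᵢ/nᵢ) / Σ(cᵢ·n₁ᵢ/nᵢ), with n₁ᵢ = aᵢ+bᵢ (exposed), n₀ᵢ = cᵢ+dᵢ (unexposed), nᵢ = n₁ᵢ+n₀ᵢ.
Stratum 1 (Urban): n₁ = 862, n₀ = 3716, n = 4578; a·n₀/n = 189·3716/4578 = 153.4128; c·n₁/n = 1687·862/4578 = 317.6483
Stratum 2 (Rural): n₁ = 2590, n₀ = 1888, n = 4478; a·n₀/n = 122·1888/4478 = 51.4372; c·n₁/n = 496·2590/4478 = 286.8781
RR_MH = (153.4128 + 51.4372) / (317.6483 + 286.8781) = 204.8501 / 604.5264 = 0.33886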